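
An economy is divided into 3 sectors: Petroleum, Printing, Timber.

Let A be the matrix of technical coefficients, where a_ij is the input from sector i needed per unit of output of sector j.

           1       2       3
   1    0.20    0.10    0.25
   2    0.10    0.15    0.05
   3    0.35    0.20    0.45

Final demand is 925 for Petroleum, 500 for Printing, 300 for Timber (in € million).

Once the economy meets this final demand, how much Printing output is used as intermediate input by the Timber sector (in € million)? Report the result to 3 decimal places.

I − A =
  [   0.80    -0.10    -0.25]
  [  -0.10     0.85    -0.05]
  [  -0.35    -0.20     0.55]
Cofactors of I−A, C_ij = (−1)^(i+j)·(minor ij) (rows/columns in the sector order above):
  C_11 = (0.85)(0.55) − (-0.05)(-0.20) = 0.4575
  C_12 = −[(-0.10)(0.55) − (-0.05)(-0.35)] = 0.0725
  C_13 = (-0.10)(-0.20) − (0.85)(-0.35) = 0.3175
  C_21 = −[(-0.10)(0.55) − (-0.25)(-0.20)] = 0.1050
  C_22 = (0.80)(0.55) − (-0.25)(-0.35) = 0.3525
  C_23 = −[(0.80)(-0.20) − (-0.10)(-0.35)] = 0.1950
  C_31 = (-0.10)(-0.05) − (-0.25)(0.85) = 0.2175
  C_32 = −[(0.80)(-0.05) − (-0.25)(-0.10)] = 0.0650
  C_33 = (0.80)(0.85) − (-0.10)(-0.10) = 0.6700
det(I−A) = Σ_j (I−A)_1j·C_1j = (0.80)(0.4575) + (-0.10)(0.0725) + (-0.25)(0.3175) = 0.279375
adj(I−A) = Cᵀ =
  [ 0.4575   0.1050   0.2175]
  [ 0.0725   0.3525   0.0650]
  [ 0.3175   0.1950   0.6700]
(I − A)⁻¹ = adj(I−A) / det(I−A) ≈
  [   1.6376     0.3758     0.7785]
  [   0.2595     1.2617     0.2327]
  [   1.1365     0.6980     2.3982]
First solve x = (I − A)⁻¹ d = adj(I−A)·d / det(I−A); in particular x_3 = (0.3175·925 + 0.1950·500 + 0.6700·300) / 0.279375 = 592.1875 / 0.279375 ≈ 2119.68680.
Intermediate flow from 2 to 3: z_23 = a_23 · x_3 = 0.05 × 592.1875 / 0.279375 = 29.609375 / 0.279375 ≈ 105.984.

z_23 = 105.984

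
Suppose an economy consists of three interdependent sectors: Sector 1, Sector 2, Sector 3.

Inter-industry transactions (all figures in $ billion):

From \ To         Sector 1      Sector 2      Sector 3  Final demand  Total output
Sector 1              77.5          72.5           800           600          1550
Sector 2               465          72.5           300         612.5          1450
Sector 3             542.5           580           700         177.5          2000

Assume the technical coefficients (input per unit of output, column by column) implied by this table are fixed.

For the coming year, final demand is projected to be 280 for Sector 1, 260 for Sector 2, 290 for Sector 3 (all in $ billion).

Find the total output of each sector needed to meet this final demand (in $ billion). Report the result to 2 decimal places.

Technical coefficients a_ij = z_ij / X_j:
  a_11 = 77.5/1550 = 0.05, a_21 = 465/1550 = 0.30, a_31 = 542.5/1550 = 0.35
  a_12 = 72.5/1450 = 0.05, a_22 = 72.5/1450 = 0.05, a_32 = 580/1450 = 0.40
  a_13 = 800/2000 = 0.40, a_23 = 300/2000 = 0.15, a_33 = 700/2000 = 0.35
I − A =
  [   0.95    -0.05    -0.40]
  [  -0.30     0.95    -0.15]
  [  -0.35    -0.40     0.65]
Cofactors of I−A, C_ij = (−1)^(i+j)·(minor ij) (rows/columns in the sector order above):
  C_11 = (0.95)(0.65) − (-0.15)(-0.40) = 0.5575
  C_12 = −[(-0.30)(0.65) − (-0.15)(-0.35)] = 0.2475
  C_13 = (-0.30)(-0.40) − (0.95)(-0.35) = 0.4525
  C_21 = −[(-0.05)(0.65) − (-0.40)(-0.40)] = 0.1925
  C_22 = (0.95)(0.65) − (-0.40)(-0.35) = 0.4775
  C_23 = −[(0.95)(-0.40) − (-0.05)(-0.35)] = 0.3975
  C_31 = (-0.05)(-0.15) − (-0.40)(0.95) = 0.3875
  C_32 = −[(0.95)(-0.15) − (-0.40)(-0.30)] = 0.2625
  C_33 = (0.95)(0.95) − (-0.05)(-0.30) = 0.8875
det(I−A) = Σ_j (I−A)_1j·C_1j = (0.95)(0.5575) + (-0.05)(0.2475) + (-0.40)(0.4525) = 0.33625
adj(I−A) = Cᵀ =
  [ 0.5575   0.1925   0.3875]
  [ 0.2475   0.4775   0.2625]
  [ 0.4525   0.3975   0.8875]
(I − A)⁻¹ = adj(I−A) / det(I−A) ≈
  [   1.6580     0.5725     1.1524]
  [   0.7361     1.4201     0.7807]
  [   1.3457     1.1822     2.6394]
x = (I − A)⁻¹ d = adj(I−A)·d / det(I−A), with det(I−A) = 0.33625:
  x_1 = (0.5575·280 + 0.1925·260 + 0.3875·290) / 0.33625 = 318.525 / 0.33625 ≈ 947.29
  x_2 = (0.2475·280 + 0.4775·260 + 0.2625·290) / 0.33625 = 269.575 / 0.33625 ≈ 801.71
  x_3 = (0.4525·280 + 0.3975·260 + 0.8875·290) / 0.33625 = 487.425 / 0.33625 ≈ 1449.59

x_1 = 947.29, x_2 = 801.71, x_3 = 1449.59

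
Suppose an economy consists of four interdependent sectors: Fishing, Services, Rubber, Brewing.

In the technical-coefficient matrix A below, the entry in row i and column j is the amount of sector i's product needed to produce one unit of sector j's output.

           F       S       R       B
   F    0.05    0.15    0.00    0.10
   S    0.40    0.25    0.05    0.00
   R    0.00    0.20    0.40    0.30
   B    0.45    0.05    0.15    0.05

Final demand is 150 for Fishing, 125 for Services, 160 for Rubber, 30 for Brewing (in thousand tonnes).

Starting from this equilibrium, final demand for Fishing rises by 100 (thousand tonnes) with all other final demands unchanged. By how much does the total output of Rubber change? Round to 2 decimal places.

I − A =
  [   0.95    -0.15     0.00    -0.10]
  [  -0.40     0.75    -0.05     0.00]
  [   0.00    -0.20     0.60    -0.30]
  [  -0.45    -0.05    -0.15     0.95]
Compute the cofactors C_ij = (−1)^(i+j)·(3×3 minor ij) of I−A; the adjugate is their transpose:
adj(I−A) = Cᵀ =
  [ 0.383500   0.084750   0.018625   0.046250]
  [ 0.216750   0.471750   0.048875   0.038250]
  [ 0.183250   0.206000   0.584125   0.203750]
  [ 0.222000   0.097500   0.103625   0.382000]
det(I−A) = Σ_j (I−A)_1j·C_1j = (0.95)(0.383500) + (-0.15)(0.216750) + (0.00)(0.183250) + (-0.10)(0.222000) = 0.3096125
(I − A)⁻¹ = adj(I−A) / det(I−A) ≈
  [   1.2386     0.2737     0.0602     0.1494]
  [   0.7001     1.5237     0.1579     0.1235]
  [   0.5919     0.6653     1.8866     0.6581]
  [   0.7170     0.3149     0.3347     1.2338]
Δx = (I − A)⁻¹ Δd with Δd having +100 in the Fishing component and 0 elsewhere.
So Δx_R = L_RF · (+100), where L_RF = adj(I−A)_RF / det(I−A) = 0.183250 / 0.3096125.
Δx_R = 0.183250 × (+100) / 0.3096125 = 18.325 / 0.3096125 ≈ 59.19.

Δx_R = 59.19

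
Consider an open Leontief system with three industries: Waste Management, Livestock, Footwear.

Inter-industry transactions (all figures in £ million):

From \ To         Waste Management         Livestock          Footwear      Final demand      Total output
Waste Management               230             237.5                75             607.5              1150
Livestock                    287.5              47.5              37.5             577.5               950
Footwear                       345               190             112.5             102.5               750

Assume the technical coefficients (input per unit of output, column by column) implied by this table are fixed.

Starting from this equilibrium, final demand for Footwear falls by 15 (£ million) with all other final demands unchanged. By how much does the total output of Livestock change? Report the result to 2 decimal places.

Technical coefficients a_ij = z_ij / X_j:
  a_WW = 230/1150 = 0.20, a_LW = 287.5/1150 = 0.25, a_FW = 345/1150 = 0.30
  a_WL = 237.5/950 = 0.25, a_LL = 47.5/950 = 0.05, a_FL = 190/950 = 0.20
  a_WF = 75/750 = 0.10, a_LF = 37.5/750 = 0.05, a_FF = 112.5/750 = 0.15
I − A =
  [   0.80    -0.25    -0.10]
  [  -0.25     0.95    -0.05]
  [  -0.30    -0.20     0.85]
Cofactors of I−A, C_ij = (−1)^(i+j)·(minor ij) (rows/columns in the sector order above):
  C_11 = (0.95)(0.85) − (-0.05)(-0.20) = 0.7975
  C_12 = −[(-0.25)(0.85) − (-0.05)(-0.30)] = 0.2275
  C_13 = (-0.25)(-0.20) − (0.95)(-0.30) = 0.3350
  C_21 = −[(-0.25)(0.85) − (-0.10)(-0.20)] = 0.2325
  C_22 = (0.80)(0.85) − (-0.10)(-0.30) = 0.6500
  C_23 = −[(0.80)(-0.20) − (-0.25)(-0.30)] = 0.2350
  C_31 = (-0.25)(-0.05) − (-0.10)(0.95) = 0.1075
  C_32 = −[(0.80)(-0.05) − (-0.10)(-0.25)] = 0.0650
  C_33 = (0.80)(0.95) − (-0.25)(-0.25) = 0.6975
det(I−A) = Σ_j (I−A)_1j·C_1j = (0.80)(0.7975) + (-0.25)(0.2275) + (-0.10)(0.3350) = 0.547625
adj(I−A) = Cᵀ =
  [ 0.7975   0.2325   0.1075]
  [ 0.2275   0.6500   0.0650]
  [ 0.3350   0.2350   0.6975]
(I − A)⁻¹ = adj(I−A) / det(I−A) ≈
  [   1.4563     0.4246     0.1963]
  [   0.4154     1.1869     0.1187]
  [   0.6117     0.4291     1.2737]
Δx = (I − A)⁻¹ Δd with Δd having -15 in the Footwear component and 0 elsewhere.
So Δx_L = L_LF · (-15), where L_LF = adj(I−A)_LF / det(I−A) = 0.0650 / 0.547625.
Δx_L = 0.0650 × (-15) / 0.547625 = -0.975 / 0.547625 ≈ -1.78.

Δx_L = -1.78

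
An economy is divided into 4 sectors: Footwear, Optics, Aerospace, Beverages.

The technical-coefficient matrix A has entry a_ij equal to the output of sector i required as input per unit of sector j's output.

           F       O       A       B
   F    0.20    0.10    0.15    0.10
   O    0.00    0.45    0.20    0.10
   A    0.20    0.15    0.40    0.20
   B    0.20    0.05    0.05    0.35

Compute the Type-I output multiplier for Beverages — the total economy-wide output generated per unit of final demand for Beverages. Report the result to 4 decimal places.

m_B = 3.8956

I − A =
  [   0.80    -0.10    -0.15    -0.10]
  [   0.00     0.55    -0.20    -0.10]
  [  -0.20    -0.15     0.60    -0.20]
  [  -0.20    -0.05    -0.05     0.65]
Compute the cofactors C_ij = (−1)^(i+j)·(3×3 minor ij) of I−A; the adjugate is their transpose:
adj(I−A) = Cᵀ =
  [ 0.183750   0.057875   0.070125   0.058750]
  [ 0.047000   0.265500   0.107000   0.081000]
  [ 0.095500   0.101000   0.269000   0.113000]
  [ 0.067500   0.046000   0.050500   0.219500]
det(I−A) = Σ_j (I−A)_1j·C_1j = (0.80)(0.183750) + (-0.10)(0.047000) + (-0.15)(0.095500) + (-0.10)(0.067500) = 0.121225
(I − A)⁻¹ = adj(I−A) / det(I−A) ≈
  [   1.51578     0.47742     0.57847     0.48464]
  [   0.38771     2.19014     0.88266     0.66818]
  [   0.78779     0.83316     2.21901     0.93215]
  [   0.55682     0.37946     0.41658     1.81068]
The output multiplier for sector j is the column-j sum of the Leontief inverse (I − A)⁻¹ = adj(I−A) / det(I−A).
Column B of adj(I−A): (0.058750, 0.081000, 0.113000, 0.219500); det(I−A) = 0.121225.
m_B = (0.058750 + 0.081000 + 0.113000 + 0.219500) / 0.121225 = 0.47225 / 0.121225 ≈ 3.8956.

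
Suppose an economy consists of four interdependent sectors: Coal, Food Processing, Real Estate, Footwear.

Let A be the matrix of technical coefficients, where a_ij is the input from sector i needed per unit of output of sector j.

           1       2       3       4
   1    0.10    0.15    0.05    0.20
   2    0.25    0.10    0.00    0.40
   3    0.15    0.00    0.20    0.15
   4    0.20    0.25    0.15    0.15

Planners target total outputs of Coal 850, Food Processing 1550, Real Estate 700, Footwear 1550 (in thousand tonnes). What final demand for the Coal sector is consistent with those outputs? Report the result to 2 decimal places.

I − A =
  [   0.90    -0.15    -0.05    -0.20]
  [  -0.25     0.90     0.00    -0.40]
  [  -0.15     0.00     0.80    -0.15]
  [  -0.20    -0.25    -0.15     0.85]
d = (I − A) x:
  d_1 = (+0.90)·850 + (-0.15)·1550 + (-0.05)·700 + (-0.20)·1550 = 187.50
  d_2 = (-0.25)·850 + (+0.90)·1550 + (+0.00)·700 + (-0.40)·1550 = 562.50
  d_3 = (-0.15)·850 + (+0.00)·1550 + (+0.80)·700 + (-0.15)·1550 = 200.00
  d_4 = (-0.20)·850 + (-0.25)·1550 + (-0.15)·700 + (+0.85)·1550 = 655.00

d_1 = 187.50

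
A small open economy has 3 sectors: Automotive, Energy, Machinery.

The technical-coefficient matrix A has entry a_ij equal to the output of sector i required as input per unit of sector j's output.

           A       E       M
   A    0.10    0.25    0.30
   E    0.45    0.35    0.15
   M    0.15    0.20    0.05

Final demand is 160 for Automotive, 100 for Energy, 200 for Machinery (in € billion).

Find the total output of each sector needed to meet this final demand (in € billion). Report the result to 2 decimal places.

x_A = 472.92, x_E = 575.00, x_M = 406.25

I − A =
  [   0.90    -0.25    -0.30]
  [  -0.45     0.65    -0.15]
  [  -0.15    -0.20     0.95]
Cofactors of I−A, C_ij = (−1)^(i+j)·(minor ij) (rows/columns in the sector order above):
  C_11 = (0.65)(0.95) − (-0.15)(-0.20) = 0.5875
  C_12 = −[(-0.45)(0.95) − (-0.15)(-0.15)] = 0.4500
  C_13 = (-0.45)(-0.20) − (0.65)(-0.15) = 0.1875
  C_21 = −[(-0.25)(0.95) − (-0.30)(-0.20)] = 0.2975
  C_22 = (0.90)(0.95) − (-0.30)(-0.15) = 0.8100
  C_23 = −[(0.90)(-0.20) − (-0.25)(-0.15)] = 0.2175
  C_31 = (-0.25)(-0.15) − (-0.30)(0.65) = 0.2325
  C_32 = −[(0.90)(-0.15) − (-0.30)(-0.45)] = 0.2700
  C_33 = (0.90)(0.65) − (-0.25)(-0.45) = 0.4725
det(I−A) = Σ_j (I−A)_1j·C_1j = (0.90)(0.5875) + (-0.25)(0.4500) + (-0.30)(0.1875) = 0.3600
adj(I−A) = Cᵀ =
  [ 0.5875   0.2975   0.2325]
  [ 0.4500   0.8100   0.2700]
  [ 0.1875   0.2175   0.4725]
(I − A)⁻¹ = adj(I−A) / det(I−A) ≈
  [   1.6319     0.8264     0.6458]
  [   1.2500     2.2500     0.7500]
  [   0.5208     0.6042     1.3125]
x = (I − A)⁻¹ d = adj(I−A)·d / det(I−A), with det(I−A) = 0.3600:
  x_A = (0.5875·160 + 0.2975·100 + 0.2325·200) / 0.3600 = 170.25 / 0.3600 ≈ 472.92
  x_E = (0.4500·160 + 0.8100·100 + 0.2700·200) / 0.3600 = 207.00 / 0.3600 = 575.00
  x_M = (0.1875·160 + 0.2175·100 + 0.4725·200) / 0.3600 = 146.25 / 0.3600 = 406.25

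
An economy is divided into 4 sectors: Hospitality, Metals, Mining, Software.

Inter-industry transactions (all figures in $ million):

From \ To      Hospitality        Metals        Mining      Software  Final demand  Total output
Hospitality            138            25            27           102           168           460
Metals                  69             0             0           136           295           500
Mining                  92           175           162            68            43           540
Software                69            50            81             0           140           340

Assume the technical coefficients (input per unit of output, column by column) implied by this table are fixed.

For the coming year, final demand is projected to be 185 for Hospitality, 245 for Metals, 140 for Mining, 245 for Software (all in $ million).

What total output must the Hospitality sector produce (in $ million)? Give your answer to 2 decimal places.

Technical coefficients a_ij = z_ij / X_j:
  a_11 = 138/460 = 0.30, a_21 = 69/460 = 0.15, a_31 = 92/460 = 0.20, a_41 = 69/460 = 0.15
  a_12 = 25/500 = 0.05, a_22 = 0/500 = 0.00, a_32 = 175/500 = 0.35, a_42 = 50/500 = 0.10
  a_13 = 27/540 = 0.05, a_23 = 0/540 = 0.00, a_33 = 162/540 = 0.30, a_43 = 81/540 = 0.15
  a_14 = 102/340 = 0.30, a_24 = 136/340 = 0.40, a_34 = 68/340 = 0.20, a_44 = 0/340 = 0.00
I − A =
  [   0.70    -0.05    -0.05    -0.30]
  [  -0.15     1.00     0.00    -0.40]
  [  -0.20    -0.35     0.70    -0.20]
  [  -0.15    -0.10    -0.15     1.00]
Compute the cofactors C_ij = (−1)^(i+j)·(3×3 minor ij) of I−A; the adjugate is their transpose:
adj(I−A) = Cᵀ =
  [ 0.621000   0.088750   0.096000   0.241000]
  [ 0.154500   0.417000   0.059250   0.225000]
  [ 0.298500   0.260750   0.612000   0.316250]
  [ 0.153375   0.094125   0.112125   0.472125]
det(I−A) = Σ_j (I−A)_1j·C_1j = (0.70)(0.621000) + (-0.05)(0.154500) + (-0.05)(0.298500) + (-0.30)(0.153375) = 0.3660375
(I − A)⁻¹ = adj(I−A) / det(I−A) ≈
  [   1.6965     0.2425     0.2623     0.6584]
  [   0.4221     1.1392     0.1619     0.6147]
  [   0.8155     0.7124     1.6720     0.8640]
  [   0.4190     0.2571     0.3063     1.2898]
x = (I − A)⁻¹ d = adj(I−A)·d / det(I−A), with det(I−A) = 0.3660375:
  x_1 = (0.621000·185 + 0.088750·245 + 0.096000·140 + 0.241000·245) / 0.3660375 = 209.11375 / 0.3660375 ≈ 571.29
  x_2 = (0.154500·185 + 0.417000·245 + 0.059250·140 + 0.225000·245) / 0.3660375 = 194.1675 / 0.3660375 ≈ 530.46
  x_3 = (0.298500·185 + 0.260750·245 + 0.612000·140 + 0.316250·245) / 0.3660375 = 282.2675 / 0.3660375 ≈ 771.14
  x_4 = (0.153375·185 + 0.094125·245 + 0.112125·140 + 0.472125·245) / 0.3660375 = 182.803125 / 0.3660375 ≈ 499.41

x_1 = 571.29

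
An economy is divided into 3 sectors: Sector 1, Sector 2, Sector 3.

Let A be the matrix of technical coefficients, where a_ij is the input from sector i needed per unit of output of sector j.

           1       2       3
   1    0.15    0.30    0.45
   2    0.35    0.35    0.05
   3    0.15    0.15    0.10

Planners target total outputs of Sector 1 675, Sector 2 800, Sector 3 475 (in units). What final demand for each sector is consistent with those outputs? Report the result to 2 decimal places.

d_1 = 120.00, d_2 = 260.00, d_3 = 206.25

I − A =
  [   0.85    -0.30    -0.45]
  [  -0.35     0.65    -0.05]
  [  -0.15    -0.15     0.90]
d = (I − A) x:
  d_1 = (+0.85)·675 + (-0.30)·800 + (-0.45)·475 = 120.00
  d_2 = (-0.35)·675 + (+0.65)·800 + (-0.05)·475 = 260.00
  d_3 = (-0.15)·675 + (-0.15)·800 + (+0.90)·475 = 206.25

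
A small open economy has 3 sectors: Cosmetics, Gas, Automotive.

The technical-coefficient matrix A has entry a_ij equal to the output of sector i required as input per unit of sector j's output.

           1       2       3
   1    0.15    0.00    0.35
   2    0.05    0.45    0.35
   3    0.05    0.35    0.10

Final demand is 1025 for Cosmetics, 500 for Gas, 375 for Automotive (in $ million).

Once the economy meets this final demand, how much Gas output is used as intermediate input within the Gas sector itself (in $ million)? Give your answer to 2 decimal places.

I − A =
  [   0.85     0.00    -0.35]
  [  -0.05     0.55    -0.35]
  [  -0.05    -0.35     0.90]
Cofactors of I−A, C_ij = (−1)^(i+j)·(minor ij) (rows/columns in the sector order above):
  C_11 = (0.55)(0.90) − (-0.35)(-0.35) = 0.3725
  C_12 = −[(-0.05)(0.90) − (-0.35)(-0.05)] = 0.0625
  C_13 = (-0.05)(-0.35) − (0.55)(-0.05) = 0.0450
  C_21 = −[(0.00)(0.90) − (-0.35)(-0.35)] = 0.1225
  C_22 = (0.85)(0.90) − (-0.35)(-0.05) = 0.7475
  C_23 = −[(0.85)(-0.35) − (0.00)(-0.05)] = 0.2975
  C_31 = (0.00)(-0.35) − (-0.35)(0.55) = 0.1925
  C_32 = −[(0.85)(-0.35) − (-0.35)(-0.05)] = 0.3150
  C_33 = (0.85)(0.55) − (0.00)(-0.05) = 0.4675
det(I−A) = Σ_j (I−A)_1j·C_1j = (0.85)(0.3725) + (0.00)(0.0625) + (-0.35)(0.0450) = 0.300875
adj(I−A) = Cᵀ =
  [ 0.3725   0.1225   0.1925]
  [ 0.0625   0.7475   0.3150]
  [ 0.0450   0.2975   0.4675]
(I − A)⁻¹ = adj(I−A) / det(I−A) ≈
  [   1.2381     0.4071     0.6398]
  [   0.2077     2.4844     1.0469]
  [   0.1496     0.9888     1.5538]
First solve x = (I − A)⁻¹ d = adj(I−A)·d / det(I−A); in particular x_2 = (0.0625·1025 + 0.7475·500 + 0.3150·375) / 0.300875 = 555.9375 / 0.300875 ≈ 1847.7358.
Intermediate flow from 2 to 2: z_22 = a_22 · x_2 = 0.45 × 555.9375 / 0.300875 = 250.171875 / 0.300875 ≈ 831.48.

z_22 = 831.48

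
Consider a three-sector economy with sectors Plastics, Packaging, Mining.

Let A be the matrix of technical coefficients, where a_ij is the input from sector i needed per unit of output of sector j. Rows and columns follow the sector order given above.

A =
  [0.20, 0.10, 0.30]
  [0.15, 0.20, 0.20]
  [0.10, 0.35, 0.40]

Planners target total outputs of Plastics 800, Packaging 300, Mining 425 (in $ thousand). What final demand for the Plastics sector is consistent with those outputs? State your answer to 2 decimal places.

I − A =
  [   0.80    -0.10    -0.30]
  [  -0.15     0.80    -0.20]
  [  -0.10    -0.35     0.60]
d = (I − A) x:
  d_1 = (+0.80)·800 + (-0.10)·300 + (-0.30)·425 = 482.50
  d_2 = (-0.15)·800 + (+0.80)·300 + (-0.20)·425 = 35.00
  d_3 = (-0.10)·800 + (-0.35)·300 + (+0.60)·425 = 70.00

d_1 = 482.50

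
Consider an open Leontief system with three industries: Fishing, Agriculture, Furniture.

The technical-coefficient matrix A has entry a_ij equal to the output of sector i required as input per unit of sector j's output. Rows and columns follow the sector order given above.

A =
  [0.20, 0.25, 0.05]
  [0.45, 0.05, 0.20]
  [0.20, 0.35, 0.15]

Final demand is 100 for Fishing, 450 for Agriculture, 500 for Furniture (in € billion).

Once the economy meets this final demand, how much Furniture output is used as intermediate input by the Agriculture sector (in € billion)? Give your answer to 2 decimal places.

I − A =
  [   0.80    -0.25    -0.05]
  [  -0.45     0.95    -0.20]
  [  -0.20    -0.35     0.85]
Cofactors of I−A, C_ij = (−1)^(i+j)·(minor ij) (rows/columns in the sector order above):
  C_11 = (0.95)(0.85) − (-0.20)(-0.35) = 0.7375
  C_12 = −[(-0.45)(0.85) − (-0.20)(-0.20)] = 0.4225
  C_13 = (-0.45)(-0.35) − (0.95)(-0.20) = 0.3475
  C_21 = −[(-0.25)(0.85) − (-0.05)(-0.35)] = 0.2300
  C_22 = (0.80)(0.85) − (-0.05)(-0.20) = 0.6700
  C_23 = −[(0.80)(-0.35) − (-0.25)(-0.20)] = 0.3300
  C_31 = (-0.25)(-0.20) − (-0.05)(0.95) = 0.0975
  C_32 = −[(0.80)(-0.20) − (-0.05)(-0.45)] = 0.1825
  C_33 = (0.80)(0.95) − (-0.25)(-0.45) = 0.6475
det(I−A) = Σ_j (I−A)_1j·C_1j = (0.80)(0.7375) + (-0.25)(0.4225) + (-0.05)(0.3475) = 0.4670
adj(I−A) = Cᵀ =
  [ 0.7375   0.2300   0.0975]
  [ 0.4225   0.6700   0.1825]
  [ 0.3475   0.3300   0.6475]
(I − A)⁻¹ = adj(I−A) / det(I−A) ≈
  [   1.5792     0.4925     0.2088]
  [   0.9047     1.4347     0.3908]
  [   0.7441     0.7066     1.3865]
First solve x = (I − A)⁻¹ d = adj(I−A)·d / det(I−A); in particular x_2 = (0.4225·100 + 0.6700·450 + 0.1825·500) / 0.4670 = 435.00 / 0.4670 ≈ 931.4775.
Intermediate flow from 3 to 2: z_32 = a_32 · x_2 = 0.35 × 435.00 / 0.4670 = 152.25 / 0.4670 ≈ 326.02.

z_32 = 326.02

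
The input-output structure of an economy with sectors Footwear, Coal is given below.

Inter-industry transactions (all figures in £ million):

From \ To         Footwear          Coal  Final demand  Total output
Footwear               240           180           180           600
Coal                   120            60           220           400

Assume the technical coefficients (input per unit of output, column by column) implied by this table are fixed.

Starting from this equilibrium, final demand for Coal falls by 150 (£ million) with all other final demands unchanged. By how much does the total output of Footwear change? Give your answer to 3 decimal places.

Technical coefficients a_ij = z_ij / X_j:
  a_11 = 240/600 = 0.40, a_21 = 120/600 = 0.20
  a_12 = 180/400 = 0.45, a_22 = 60/400 = 0.15
I − A =
  [   0.60    -0.45]
  [  -0.20     0.85]
det(I−A) = (0.60)(0.85) − (-0.45)(-0.20) = 0.4200
adj(I−A) = [[0.85, 0.45], [0.20, 0.60]]
(I − A)⁻¹ = adj(I−A) / det(I−A) ≈
  [   2.0238     1.0714]
  [   0.4762     1.4286]
Δx = (I − A)⁻¹ Δd with Δd having -150 in the Coal component and 0 elsewhere.
So Δx_1 = L_12 · (-150), where L_12 = adj(I−A)_12 / det(I−A) = 0.45 / 0.4200.
Δx_1 = 0.45 × (-150) / 0.4200 = -67.50 / 0.4200 ≈ -160.714.

Δx_1 = -160.714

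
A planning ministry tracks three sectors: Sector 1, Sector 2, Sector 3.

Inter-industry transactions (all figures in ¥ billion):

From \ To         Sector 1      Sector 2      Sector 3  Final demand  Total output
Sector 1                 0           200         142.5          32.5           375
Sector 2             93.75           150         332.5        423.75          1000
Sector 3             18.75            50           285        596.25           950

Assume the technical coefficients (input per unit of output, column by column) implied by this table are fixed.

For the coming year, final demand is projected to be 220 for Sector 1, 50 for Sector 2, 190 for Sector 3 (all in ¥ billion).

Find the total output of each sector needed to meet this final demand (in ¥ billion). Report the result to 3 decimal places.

x_1 = 323.976, x_2 = 283.749, x_3 = 314.837

Technical coefficients a_ij = z_ij / X_j:
  a_11 = 0/375 = 0.00, a_21 = 93.75/375 = 0.25, a_31 = 18.75/375 = 0.05
  a_12 = 200/1000 = 0.20, a_22 = 150/1000 = 0.15, a_32 = 50/1000 = 0.05
  a_13 = 142.5/950 = 0.15, a_23 = 332.5/950 = 0.35, a_33 = 285/950 = 0.30
I − A =
  [   1.00    -0.20    -0.15]
  [  -0.25     0.85    -0.35]
  [  -0.05    -0.05     0.70]
Cofactors of I−A, C_ij = (−1)^(i+j)·(minor ij) (rows/columns in the sector order above):
  C_11 = (0.85)(0.70) − (-0.35)(-0.05) = 0.5775
  C_12 = −[(-0.25)(0.70) − (-0.35)(-0.05)] = 0.1925
  C_13 = (-0.25)(-0.05) − (0.85)(-0.05) = 0.0550
  C_21 = −[(-0.20)(0.70) − (-0.15)(-0.05)] = 0.1475
  C_22 = (1.00)(0.70) − (-0.15)(-0.05) = 0.6925
  C_23 = −[(1.00)(-0.05) − (-0.20)(-0.05)] = 0.0600
  C_31 = (-0.20)(-0.35) − (-0.15)(0.85) = 0.1975
  C_32 = −[(1.00)(-0.35) − (-0.15)(-0.25)] = 0.3875
  C_33 = (1.00)(0.85) − (-0.20)(-0.25) = 0.8000
det(I−A) = Σ_j (I−A)_1j·C_1j = (1.00)(0.5775) + (-0.20)(0.1925) + (-0.15)(0.0550) = 0.53075
adj(I−A) = Cᵀ =
  [ 0.5775   0.1475   0.1975]
  [ 0.1925   0.6925   0.3875]
  [ 0.0550   0.0600   0.8000]
(I − A)⁻¹ = adj(I−A) / det(I−A) ≈
  [   1.0881     0.2779     0.3721]
  [   0.3627     1.3048     0.7301]
  [   0.1036     0.1130     1.5073]
x = (I − A)⁻¹ d = adj(I−A)·d / det(I−A), with det(I−A) = 0.53075:
  x_1 = (0.5775·220 + 0.1475·50 + 0.1975·190) / 0.53075 = 171.95 / 0.53075 ≈ 323.976
  x_2 = (0.1925·220 + 0.6925·50 + 0.3875·190) / 0.53075 = 150.60 / 0.53075 ≈ 283.749
  x_3 = (0.0550·220 + 0.0600·50 + 0.8000·190) / 0.53075 = 167.10 / 0.53075 ≈ 314.837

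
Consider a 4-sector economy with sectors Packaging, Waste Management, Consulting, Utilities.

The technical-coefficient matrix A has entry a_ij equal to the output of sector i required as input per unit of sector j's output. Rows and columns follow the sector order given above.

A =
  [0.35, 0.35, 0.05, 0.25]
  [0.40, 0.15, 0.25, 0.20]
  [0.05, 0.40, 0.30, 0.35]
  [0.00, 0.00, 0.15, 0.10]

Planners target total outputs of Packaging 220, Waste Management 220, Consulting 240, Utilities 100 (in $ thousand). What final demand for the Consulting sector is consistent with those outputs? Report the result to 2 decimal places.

I − A =
  [   0.65    -0.35    -0.05    -0.25]
  [  -0.40     0.85    -0.25    -0.20]
  [  -0.05    -0.40     0.70    -0.35]
  [   0.00     0.00    -0.15     0.90]
d = (I − A) x:
  d_1 = (+0.65)·220 + (-0.35)·220 + (-0.05)·240 + (-0.25)·100 = 29.00
  d_2 = (-0.40)·220 + (+0.85)·220 + (-0.25)·240 + (-0.20)·100 = 19.00
  d_3 = (-0.05)·220 + (-0.40)·220 + (+0.70)·240 + (-0.35)·100 = 34.00
  d_4 = (+0.00)·220 + (+0.00)·220 + (-0.15)·240 + (+0.90)·100 = 54.00

d_3 = 34.00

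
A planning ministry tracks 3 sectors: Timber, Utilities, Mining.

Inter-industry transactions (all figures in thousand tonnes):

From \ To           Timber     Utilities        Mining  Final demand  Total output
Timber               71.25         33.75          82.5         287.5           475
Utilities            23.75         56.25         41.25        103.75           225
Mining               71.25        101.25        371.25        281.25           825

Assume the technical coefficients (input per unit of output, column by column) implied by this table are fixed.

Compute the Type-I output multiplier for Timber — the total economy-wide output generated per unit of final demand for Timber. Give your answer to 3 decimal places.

m_T = 1.791

Technical coefficients a_ij = z_ij / X_j:
  a_TT = 71.25/475 = 0.15, a_UT = 23.75/475 = 0.05, a_MT = 71.25/475 = 0.15
  a_TU = 33.75/225 = 0.15, a_UU = 56.25/225 = 0.25, a_MU = 101.25/225 = 0.45
  a_TM = 82.5/825 = 0.10, a_UM = 41.25/825 = 0.05, a_MM = 371.25/825 = 0.45
I − A =
  [   0.85    -0.15    -0.10]
  [  -0.05     0.75    -0.05]
  [  -0.15    -0.45     0.55]
Cofactors of I−A, C_ij = (−1)^(i+j)·(minor ij) (rows/columns in the sector order above):
  C_11 = (0.75)(0.55) − (-0.05)(-0.45) = 0.3900
  C_12 = −[(-0.05)(0.55) − (-0.05)(-0.15)] = 0.0350
  C_13 = (-0.05)(-0.45) − (0.75)(-0.15) = 0.1350
  C_21 = −[(-0.15)(0.55) − (-0.10)(-0.45)] = 0.1275
  C_22 = (0.85)(0.55) − (-0.10)(-0.15) = 0.4525
  C_23 = −[(0.85)(-0.45) − (-0.15)(-0.15)] = 0.4050
  C_31 = (-0.15)(-0.05) − (-0.10)(0.75) = 0.0825
  C_32 = −[(0.85)(-0.05) − (-0.10)(-0.05)] = 0.0475
  C_33 = (0.85)(0.75) − (-0.15)(-0.05) = 0.6300
det(I−A) = Σ_j (I−A)_1j·C_1j = (0.85)(0.3900) + (-0.15)(0.0350) + (-0.10)(0.1350) = 0.31275
adj(I−A) = Cᵀ =
  [ 0.3900   0.1275   0.0825]
  [ 0.0350   0.4525   0.0475]
  [ 0.1350   0.4050   0.6300]
(I − A)⁻¹ = adj(I−A) / det(I−A) ≈
  [   1.2470     0.4077     0.2638]
  [   0.1119     1.4468     0.1519]
  [   0.4317     1.2950     2.0144]
The output multiplier for sector j is the column-j sum of the Leontief inverse (I − A)⁻¹ = adj(I−A) / det(I−A).
Column T of adj(I−A): (0.3900, 0.0350, 0.1350); det(I−A) = 0.31275.
m_T = (0.3900 + 0.0350 + 0.1350) / 0.31275 = 0.56 / 0.31275 ≈ 1.791.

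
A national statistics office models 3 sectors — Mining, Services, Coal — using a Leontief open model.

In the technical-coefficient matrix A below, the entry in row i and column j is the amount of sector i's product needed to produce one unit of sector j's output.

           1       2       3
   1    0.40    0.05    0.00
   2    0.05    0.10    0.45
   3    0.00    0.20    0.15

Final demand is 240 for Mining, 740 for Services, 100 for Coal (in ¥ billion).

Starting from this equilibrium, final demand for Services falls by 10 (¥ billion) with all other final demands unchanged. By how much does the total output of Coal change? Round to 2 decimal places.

I − A =
  [   0.60    -0.05     0.00]
  [  -0.05     0.90    -0.45]
  [   0.00    -0.20     0.85]
Cofactors of I−A, C_ij = (−1)^(i+j)·(minor ij) (rows/columns in the sector order above):
  C_11 = (0.90)(0.85) − (-0.45)(-0.20) = 0.6750
  C_12 = −[(-0.05)(0.85) − (-0.45)(0.00)] = 0.0425
  C_13 = (-0.05)(-0.20) − (0.90)(0.00) = 0.0100
  C_21 = −[(-0.05)(0.85) − (0.00)(-0.20)] = 0.0425
  C_22 = (0.60)(0.85) − (0.00)(0.00) = 0.5100
  C_23 = −[(0.60)(-0.20) − (-0.05)(0.00)] = 0.1200
  C_31 = (-0.05)(-0.45) − (0.00)(0.90) = 0.0225
  C_32 = −[(0.60)(-0.45) − (0.00)(-0.05)] = 0.2700
  C_33 = (0.60)(0.90) − (-0.05)(-0.05) = 0.5375
det(I−A) = Σ_j (I−A)_1j·C_1j = (0.60)(0.6750) + (-0.05)(0.0425) + (0.00)(0.0100) = 0.402875
adj(I−A) = Cᵀ =
  [ 0.6750   0.0425   0.0225]
  [ 0.0425   0.5100   0.2700]
  [ 0.0100   0.1200   0.5375]
(I − A)⁻¹ = adj(I−A) / det(I−A) ≈
  [   1.6755     0.1055     0.0558]
  [   0.1055     1.2659     0.6702]
  [   0.0248     0.2979     1.3342]
Δx = (I − A)⁻¹ Δd with Δd having -10 in the Services component and 0 elsewhere.
So Δx_3 = L_32 · (-10), where L_32 = adj(I−A)_32 / det(I−A) = 0.1200 / 0.402875.
Δx_3 = 0.1200 × (-10) / 0.402875 = -1.20 / 0.402875 ≈ -2.98.

Δx_3 = -2.98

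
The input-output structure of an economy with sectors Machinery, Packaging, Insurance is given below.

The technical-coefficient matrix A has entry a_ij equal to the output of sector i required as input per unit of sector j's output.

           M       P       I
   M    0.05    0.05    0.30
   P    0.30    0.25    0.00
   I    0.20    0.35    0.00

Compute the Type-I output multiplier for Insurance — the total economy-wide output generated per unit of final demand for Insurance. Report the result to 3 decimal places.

I − A =
  [   0.95    -0.05    -0.30]
  [  -0.30     0.75     0.00]
  [  -0.20    -0.35     1.00]
Cofactors of I−A, C_ij = (−1)^(i+j)·(minor ij) (rows/columns in the sector order above):
  C_11 = (0.75)(1.00) − (0.00)(-0.35) = 0.7500
  C_12 = −[(-0.30)(1.00) − (0.00)(-0.20)] = 0.3000
  C_13 = (-0.30)(-0.35) − (0.75)(-0.20) = 0.2550
  C_21 = −[(-0.05)(1.00) − (-0.30)(-0.35)] = 0.1550
  C_22 = (0.95)(1.00) − (-0.30)(-0.20) = 0.8900
  C_23 = −[(0.95)(-0.35) − (-0.05)(-0.20)] = 0.3425
  C_31 = (-0.05)(0.00) − (-0.30)(0.75) = 0.2250
  C_32 = −[(0.95)(0.00) − (-0.30)(-0.30)] = 0.0900
  C_33 = (0.95)(0.75) − (-0.05)(-0.30) = 0.6975
det(I−A) = Σ_j (I−A)_1j·C_1j = (0.95)(0.7500) + (-0.05)(0.3000) + (-0.30)(0.2550) = 0.6210
adj(I−A) = Cᵀ =
  [ 0.7500   0.1550   0.2250]
  [ 0.3000   0.8900   0.0900]
  [ 0.2550   0.3425   0.6975]
(I − A)⁻¹ = adj(I−A) / det(I−A) ≈
  [   1.2077     0.2496     0.3623]
  [   0.4831     1.4332     0.1449]
  [   0.4106     0.5515     1.1232]
The output multiplier for sector j is the column-j sum of the Leontief inverse (I − A)⁻¹ = adj(I−A) / det(I−A).
Column I of adj(I−A): (0.2250, 0.0900, 0.6975); det(I−A) = 0.6210.
m_I = (0.2250 + 0.0900 + 0.6975) / 0.6210 = 1.0125 / 0.6210 ≈ 1.630.

m_I = 1.630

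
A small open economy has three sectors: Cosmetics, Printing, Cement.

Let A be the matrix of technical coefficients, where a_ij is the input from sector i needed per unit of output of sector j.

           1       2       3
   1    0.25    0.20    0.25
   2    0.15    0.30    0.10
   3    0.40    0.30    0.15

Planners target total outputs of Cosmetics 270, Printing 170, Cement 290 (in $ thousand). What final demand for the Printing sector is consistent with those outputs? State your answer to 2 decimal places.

d_2 = 49.50

I − A =
  [   0.75    -0.20    -0.25]
  [  -0.15     0.70    -0.10]
  [  -0.40    -0.30     0.85]
d = (I − A) x:
  d_1 = (+0.75)·270 + (-0.20)·170 + (-0.25)·290 = 96.00
  d_2 = (-0.15)·270 + (+0.70)·170 + (-0.10)·290 = 49.50
  d_3 = (-0.40)·270 + (-0.30)·170 + (+0.85)·290 = 87.50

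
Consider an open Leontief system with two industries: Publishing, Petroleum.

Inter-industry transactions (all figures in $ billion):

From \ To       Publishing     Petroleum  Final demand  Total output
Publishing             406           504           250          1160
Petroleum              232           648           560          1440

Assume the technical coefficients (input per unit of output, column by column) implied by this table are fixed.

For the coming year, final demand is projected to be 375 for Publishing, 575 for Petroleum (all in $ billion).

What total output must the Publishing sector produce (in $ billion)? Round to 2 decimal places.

x_1 = 1417.39

Technical coefficients a_ij = z_ij / X_j:
  a_11 = 406/1160 = 0.35, a_21 = 232/1160 = 0.20
  a_12 = 504/1440 = 0.35, a_22 = 648/1440 = 0.45
I − A =
  [   0.65    -0.35]
  [  -0.20     0.55]
det(I−A) = (0.65)(0.55) − (-0.35)(-0.20) = 0.2875
adj(I−A) = [[0.55, 0.35], [0.20, 0.65]]
(I − A)⁻¹ = adj(I−A) / det(I−A) ≈
  [   1.9130     1.2174]
  [   0.6957     2.2609]
x = (I − A)⁻¹ d = adj(I−A)·d / det(I−A), with det(I−A) = 0.2875:
  x_1 = (0.55·375 + 0.35·575) / 0.2875 = 407.50 / 0.2875 ≈ 1417.39
  x_2 = (0.20·375 + 0.65·575) / 0.2875 = 448.75 / 0.2875 ≈ 1560.87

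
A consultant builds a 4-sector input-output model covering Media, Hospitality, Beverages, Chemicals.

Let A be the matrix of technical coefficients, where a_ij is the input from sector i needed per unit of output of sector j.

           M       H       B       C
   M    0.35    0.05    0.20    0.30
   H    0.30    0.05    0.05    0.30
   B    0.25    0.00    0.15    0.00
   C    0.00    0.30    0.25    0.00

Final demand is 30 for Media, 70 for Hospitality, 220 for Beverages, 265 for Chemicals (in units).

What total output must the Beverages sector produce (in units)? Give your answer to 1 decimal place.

x_B = 379.1

I − A =
  [   0.65    -0.05    -0.20    -0.30]
  [  -0.30     0.95    -0.05    -0.30]
  [  -0.25     0.00     0.85     0.00]
  [   0.00    -0.30    -0.25     1.00]
Compute the cofactors C_ij = (−1)^(i+j)·(3×3 minor ij) of I−A; the adjugate is their transpose:
adj(I−A) = Cᵀ =
  [ 0.731000   0.119000   0.254000   0.255000]
  [ 0.286250   0.483750   0.163750   0.231000]
  [ 0.215000   0.035000   0.517000   0.075000]
  [ 0.139625   0.153875   0.178375   0.464000]
det(I−A) = Σ_j (I−A)_1j·C_1j = (0.65)(0.731000) + (-0.05)(0.286250) + (-0.20)(0.215000) + (-0.30)(0.139625) = 0.37595
(I − A)⁻¹ = adj(I−A) / det(I−A) ≈
  [   1.9444     0.3165     0.6756     0.6783]
  [   0.7614     1.2867     0.4356     0.6144]
  [   0.5719     0.0931     1.3752     0.1995]
  [   0.3714     0.4093     0.4745     1.2342]
x = (I − A)⁻¹ d = adj(I−A)·d / det(I−A), with det(I−A) = 0.37595:
  x_M = (0.731000·30 + 0.119000·70 + 0.254000·220 + 0.255000·265) / 0.37595 = 153.715 / 0.37595 ≈ 408.9
  x_H = (0.286250·30 + 0.483750·70 + 0.163750·220 + 0.231000·265) / 0.37595 = 139.69 / 0.37595 ≈ 371.6
  x_B = (0.215000·30 + 0.035000·70 + 0.517000·220 + 0.075000·265) / 0.37595 = 142.515 / 0.37595 ≈ 379.1
  x_C = (0.139625·30 + 0.153875·70 + 0.178375·220 + 0.464000·265) / 0.37595 = 177.1625 / 0.37595 ≈ 471.2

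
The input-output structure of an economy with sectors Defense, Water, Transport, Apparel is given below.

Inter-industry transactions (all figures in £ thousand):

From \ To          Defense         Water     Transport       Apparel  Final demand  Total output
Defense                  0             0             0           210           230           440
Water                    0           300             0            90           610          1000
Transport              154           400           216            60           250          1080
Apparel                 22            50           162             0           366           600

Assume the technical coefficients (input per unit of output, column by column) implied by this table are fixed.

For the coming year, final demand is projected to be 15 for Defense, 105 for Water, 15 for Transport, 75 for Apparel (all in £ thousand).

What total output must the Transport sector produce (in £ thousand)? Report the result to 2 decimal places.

Technical coefficients a_ij = z_ij / X_j:
  a_DD = 0/440 = 0.00, a_WD = 0/440 = 0.00, a_TD = 154/440 = 0.35, a_AD = 22/440 = 0.05
  a_DW = 0/1000 = 0.00, a_WW = 300/1000 = 0.30, a_TW = 400/1000 = 0.40, a_AW = 50/1000 = 0.05
  a_DT = 0/1080 = 0.00, a_WT = 0/1080 = 0.00, a_TT = 216/1080 = 0.20, a_AT = 162/1080 = 0.15
  a_DA = 210/600 = 0.35, a_WA = 90/600 = 0.15, a_TA = 60/600 = 0.10, a_AA = 0/600 = 0.00
I − A =
  [   1.00     0.00     0.00    -0.35]
  [   0.00     0.70     0.00    -0.15]
  [  -0.35    -0.40     0.80    -0.10]
  [  -0.05    -0.05    -0.15     1.00]
Compute the cofactors C_ij = (−1)^(i+j)·(3×3 minor ij) of I−A; the adjugate is their transpose:
adj(I−A) = Cᵀ =
  [ 0.534500   0.035000   0.036750   0.196000]
  [ 0.013875   0.752625   0.022500   0.120000]
  [ 0.248875   0.404125   0.680250   0.215750]
  [ 0.064750   0.100000   0.105000   0.560000]
det(I−A) = Σ_j (I−A)_1j·C_1j = (1.00)(0.534500) + (0.00)(0.013875) + (0.00)(0.248875) + (-0.35)(0.064750) = 0.5118375
(I − A)⁻¹ = adj(I−A) / det(I−A) ≈
  [   1.0443     0.0684     0.0718     0.3829]
  [   0.0271     1.4704     0.0440     0.2344]
  [   0.4862     0.7896     1.3290     0.4215]
  [   0.1265     0.1954     0.2051     1.0941]
x = (I − A)⁻¹ d = adj(I−A)·d / det(I−A), with det(I−A) = 0.5118375:
  x_D = (0.534500·15 + 0.035000·105 + 0.036750·15 + 0.196000·75) / 0.5118375 = 26.94375 / 0.5118375 ≈ 52.64
  x_W = (0.013875·15 + 0.752625·105 + 0.022500·15 + 0.120000·75) / 0.5118375 = 88.57125 / 0.5118375 ≈ 173.05
  x_T = (0.248875·15 + 0.404125·105 + 0.680250·15 + 0.215750·75) / 0.5118375 = 72.55125 / 0.5118375 ≈ 141.75
  x_A = (0.064750·15 + 0.100000·105 + 0.105000·15 + 0.560000·75) / 0.5118375 = 55.04625 / 0.5118375 ≈ 107.55

x_T = 141.75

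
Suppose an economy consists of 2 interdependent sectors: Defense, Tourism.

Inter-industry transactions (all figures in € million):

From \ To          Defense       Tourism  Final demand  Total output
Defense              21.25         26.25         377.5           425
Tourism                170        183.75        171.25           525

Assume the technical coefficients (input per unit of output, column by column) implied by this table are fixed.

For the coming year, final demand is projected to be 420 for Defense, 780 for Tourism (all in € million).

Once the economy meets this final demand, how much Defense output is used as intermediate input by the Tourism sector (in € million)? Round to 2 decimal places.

Technical coefficients a_ij = z_ij / X_j:
  a_11 = 21.25/425 = 0.05, a_21 = 170/425 = 0.40
  a_12 = 26.25/525 = 0.05, a_22 = 183.75/525 = 0.35
I − A =
  [   0.95    -0.05]
  [  -0.40     0.65]
det(I−A) = (0.95)(0.65) − (-0.05)(-0.40) = 0.5975
adj(I−A) = [[0.65, 0.05], [0.40, 0.95]]
(I − A)⁻¹ = adj(I−A) / det(I−A) ≈
  [   1.0879     0.0837]
  [   0.6695     1.5900]
First solve x = (I − A)⁻¹ d = adj(I−A)·d / det(I−A); in particular x_2 = (0.40·420 + 0.95·780) / 0.5975 = 909.00 / 0.5975 ≈ 1521.3389.
Intermediate flow from 1 to 2: z_12 = a_12 · x_2 = 0.05 × 909.00 / 0.5975 = 45.45 / 0.5975 ≈ 76.07.

z_12 = 76.07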